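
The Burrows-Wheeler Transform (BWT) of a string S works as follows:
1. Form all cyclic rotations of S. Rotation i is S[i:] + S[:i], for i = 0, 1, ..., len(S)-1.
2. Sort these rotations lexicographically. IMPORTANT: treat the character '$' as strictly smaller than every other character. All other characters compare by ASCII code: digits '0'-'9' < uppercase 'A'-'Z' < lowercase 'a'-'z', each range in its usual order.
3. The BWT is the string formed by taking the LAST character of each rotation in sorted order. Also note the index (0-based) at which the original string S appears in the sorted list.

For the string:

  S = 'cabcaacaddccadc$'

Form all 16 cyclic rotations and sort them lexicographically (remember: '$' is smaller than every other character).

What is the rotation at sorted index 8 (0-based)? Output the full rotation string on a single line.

Answer: caacaddccadc$cab

Derivation:
All 16 rotations (rotation i = S[i:]+S[:i]):
  rot[0] = cabcaacaddccadc$
  rot[1] = abcaacaddccadc$c
  rot[2] = bcaacaddccadc$ca
  rot[3] = caacaddccadc$cab
  rot[4] = aacaddccadc$cabc
  rot[5] = acaddccadc$cabca
  rot[6] = caddccadc$cabcaa
  rot[7] = addccadc$cabcaac
  rot[8] = ddccadc$cabcaaca
  rot[9] = dccadc$cabcaacad
  rot[10] = ccadc$cabcaacadd
  rot[11] = cadc$cabcaacaddc
  rot[12] = adc$cabcaacaddcc
  rot[13] = dc$cabcaacaddcca
  rot[14] = c$cabcaacaddccad
  rot[15] = $cabcaacaddccadc
Sorted (with $ < everything):
  sorted[0] = $cabcaacaddccadc
  sorted[1] = aacaddccadc$cabc
  sorted[2] = abcaacaddccadc$c
  sorted[3] = acaddccadc$cabca
  sorted[4] = adc$cabcaacaddcc
  sorted[5] = addccadc$cabcaac
  sorted[6] = bcaacaddccadc$ca
  sorted[7] = c$cabcaacaddccad
  sorted[8] = caacaddccadc$cab
  sorted[9] = cabcaacaddccadc$
  sorted[10] = cadc$cabcaacaddc
  sorted[11] = caddccadc$cabcaa
  sorted[12] = ccadc$cabcaacadd
  sorted[13] = dc$cabcaacaddcca
  sorted[14] = dccadc$cabcaacad
  sorted[15] = ddccadc$cabcaaca
sorted[8] = caacaddccadc$cab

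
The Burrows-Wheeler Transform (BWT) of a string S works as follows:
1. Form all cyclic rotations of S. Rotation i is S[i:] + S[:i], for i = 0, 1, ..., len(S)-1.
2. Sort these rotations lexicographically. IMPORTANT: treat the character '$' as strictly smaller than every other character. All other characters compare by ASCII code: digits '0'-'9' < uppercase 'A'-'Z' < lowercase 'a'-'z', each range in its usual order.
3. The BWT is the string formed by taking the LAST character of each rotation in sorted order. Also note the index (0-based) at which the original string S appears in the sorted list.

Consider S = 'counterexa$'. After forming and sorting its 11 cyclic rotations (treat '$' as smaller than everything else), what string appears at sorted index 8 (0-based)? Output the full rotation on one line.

All 11 rotations (rotation i = S[i:]+S[:i]):
  rot[0] = counterexa$
  rot[1] = ounterexa$c
  rot[2] = unterexa$co
  rot[3] = nterexa$cou
  rot[4] = terexa$coun
  rot[5] = erexa$count
  rot[6] = rexa$counte
  rot[7] = exa$counter
  rot[8] = xa$countere
  rot[9] = a$counterex
  rot[10] = $counterexa
Sorted (with $ < everything):
  sorted[0] = $counterexa
  sorted[1] = a$counterex
  sorted[2] = counterexa$
  sorted[3] = erexa$count
  sorted[4] = exa$counter
  sorted[5] = nterexa$cou
  sorted[6] = ounterexa$c
  sorted[7] = rexa$counte
  sorted[8] = terexa$coun
  sorted[9] = unterexa$co
  sorted[10] = xa$countere
sorted[8] = terexa$coun

Answer: terexa$coun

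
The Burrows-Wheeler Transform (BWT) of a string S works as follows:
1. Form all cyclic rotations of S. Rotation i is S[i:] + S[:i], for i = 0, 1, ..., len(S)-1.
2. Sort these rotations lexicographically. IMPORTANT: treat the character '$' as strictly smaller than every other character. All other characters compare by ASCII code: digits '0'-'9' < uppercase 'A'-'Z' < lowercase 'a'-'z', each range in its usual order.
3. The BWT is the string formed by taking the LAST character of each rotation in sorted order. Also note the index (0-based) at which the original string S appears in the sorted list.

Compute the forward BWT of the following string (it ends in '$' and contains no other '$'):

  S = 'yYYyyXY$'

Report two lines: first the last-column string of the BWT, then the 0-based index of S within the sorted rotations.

Answer: YyXyYy$Y
6

Derivation:
All 8 rotations (rotation i = S[i:]+S[:i]):
  rot[0] = yYYyyXY$
  rot[1] = YYyyXY$y
  rot[2] = YyyXY$yY
  rot[3] = yyXY$yYY
  rot[4] = yXY$yYYy
  rot[5] = XY$yYYyy
  rot[6] = Y$yYYyyX
  rot[7] = $yYYyyXY
Sorted (with $ < everything):
  sorted[0] = $yYYyyXY  (last char: 'Y')
  sorted[1] = XY$yYYyy  (last char: 'y')
  sorted[2] = Y$yYYyyX  (last char: 'X')
  sorted[3] = YYyyXY$y  (last char: 'y')
  sorted[4] = YyyXY$yY  (last char: 'Y')
  sorted[5] = yXY$yYYy  (last char: 'y')
  sorted[6] = yYYyyXY$  (last char: '$')
  sorted[7] = yyXY$yYY  (last char: 'Y')
Last column: YyXyYy$Y
Original string S is at sorted index 6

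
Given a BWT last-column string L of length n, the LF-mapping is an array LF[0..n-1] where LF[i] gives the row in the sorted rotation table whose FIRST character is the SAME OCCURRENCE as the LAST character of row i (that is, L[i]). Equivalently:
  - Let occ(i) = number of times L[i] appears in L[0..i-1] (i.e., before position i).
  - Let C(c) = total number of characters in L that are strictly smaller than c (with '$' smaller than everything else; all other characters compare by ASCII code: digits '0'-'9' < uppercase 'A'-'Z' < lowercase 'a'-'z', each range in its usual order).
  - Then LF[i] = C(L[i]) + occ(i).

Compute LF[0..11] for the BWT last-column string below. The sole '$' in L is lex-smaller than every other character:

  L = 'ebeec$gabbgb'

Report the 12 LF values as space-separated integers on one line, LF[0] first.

Char counts: '$':1, 'a':1, 'b':4, 'c':1, 'e':3, 'g':2
C (first-col start): C('$')=0, C('a')=1, C('b')=2, C('c')=6, C('e')=7, C('g')=10
L[0]='e': occ=0, LF[0]=C('e')+0=7+0=7
L[1]='b': occ=0, LF[1]=C('b')+0=2+0=2
L[2]='e': occ=1, LF[2]=C('e')+1=7+1=8
L[3]='e': occ=2, LF[3]=C('e')+2=7+2=9
L[4]='c': occ=0, LF[4]=C('c')+0=6+0=6
L[5]='$': occ=0, LF[5]=C('$')+0=0+0=0
L[6]='g': occ=0, LF[6]=C('g')+0=10+0=10
L[7]='a': occ=0, LF[7]=C('a')+0=1+0=1
L[8]='b': occ=1, LF[8]=C('b')+1=2+1=3
L[9]='b': occ=2, LF[9]=C('b')+2=2+2=4
L[10]='g': occ=1, LF[10]=C('g')+1=10+1=11
L[11]='b': occ=3, LF[11]=C('b')+3=2+3=5

Answer: 7 2 8 9 6 0 10 1 3 4 11 5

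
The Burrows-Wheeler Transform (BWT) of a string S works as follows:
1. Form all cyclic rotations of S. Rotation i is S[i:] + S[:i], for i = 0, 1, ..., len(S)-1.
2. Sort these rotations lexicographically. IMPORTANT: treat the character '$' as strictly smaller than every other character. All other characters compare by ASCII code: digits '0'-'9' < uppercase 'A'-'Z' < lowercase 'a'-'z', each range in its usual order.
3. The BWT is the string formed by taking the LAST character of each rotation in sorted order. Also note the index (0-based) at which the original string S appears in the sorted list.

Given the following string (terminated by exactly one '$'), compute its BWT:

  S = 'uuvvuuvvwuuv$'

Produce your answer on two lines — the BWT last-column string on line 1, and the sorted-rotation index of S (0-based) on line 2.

Answer: vw$vuuuuvuuvv
2

Derivation:
All 13 rotations (rotation i = S[i:]+S[:i]):
  rot[0] = uuvvuuvvwuuv$
  rot[1] = uvvuuvvwuuv$u
  rot[2] = vvuuvvwuuv$uu
  rot[3] = vuuvvwuuv$uuv
  rot[4] = uuvvwuuv$uuvv
  rot[5] = uvvwuuv$uuvvu
  rot[6] = vvwuuv$uuvvuu
  rot[7] = vwuuv$uuvvuuv
  rot[8] = wuuv$uuvvuuvv
  rot[9] = uuv$uuvvuuvvw
  rot[10] = uv$uuvvuuvvwu
  rot[11] = v$uuvvuuvvwuu
  rot[12] = $uuvvuuvvwuuv
Sorted (with $ < everything):
  sorted[0] = $uuvvuuvvwuuv  (last char: 'v')
  sorted[1] = uuv$uuvvuuvvw  (last char: 'w')
  sorted[2] = uuvvuuvvwuuv$  (last char: '$')
  sorted[3] = uuvvwuuv$uuvv  (last char: 'v')
  sorted[4] = uv$uuvvuuvvwu  (last char: 'u')
  sorted[5] = uvvuuvvwuuv$u  (last char: 'u')
  sorted[6] = uvvwuuv$uuvvu  (last char: 'u')
  sorted[7] = v$uuvvuuvvwuu  (last char: 'u')
  sorted[8] = vuuvvwuuv$uuv  (last char: 'v')
  sorted[9] = vvuuvvwuuv$uu  (last char: 'u')
  sorted[10] = vvwuuv$uuvvuu  (last char: 'u')
  sorted[11] = vwuuv$uuvvuuv  (last char: 'v')
  sorted[12] = wuuv$uuvvuuvv  (last char: 'v')
Last column: vw$vuuuuvuuvv
Original string S is at sorted index 2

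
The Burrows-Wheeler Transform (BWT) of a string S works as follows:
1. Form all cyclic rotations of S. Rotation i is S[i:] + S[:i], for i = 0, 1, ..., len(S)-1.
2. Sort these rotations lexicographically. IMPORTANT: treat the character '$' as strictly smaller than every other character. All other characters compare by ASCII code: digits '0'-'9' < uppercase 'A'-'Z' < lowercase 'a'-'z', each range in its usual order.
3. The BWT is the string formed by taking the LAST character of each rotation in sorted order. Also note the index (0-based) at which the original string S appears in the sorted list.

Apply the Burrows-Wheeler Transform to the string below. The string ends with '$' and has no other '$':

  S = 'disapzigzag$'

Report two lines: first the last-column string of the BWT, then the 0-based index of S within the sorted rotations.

Answer: gzs$aizdaigp
3

Derivation:
All 12 rotations (rotation i = S[i:]+S[:i]):
  rot[0] = disapzigzag$
  rot[1] = isapzigzag$d
  rot[2] = sapzigzag$di
  rot[3] = apzigzag$dis
  rot[4] = pzigzag$disa
  rot[5] = zigzag$disap
  rot[6] = igzag$disapz
  rot[7] = gzag$disapzi
  rot[8] = zag$disapzig
  rot[9] = ag$disapzigz
  rot[10] = g$disapzigza
  rot[11] = $disapzigzag
Sorted (with $ < everything):
  sorted[0] = $disapzigzag  (last char: 'g')
  sorted[1] = ag$disapzigz  (last char: 'z')
  sorted[2] = apzigzag$dis  (last char: 's')
  sorted[3] = disapzigzag$  (last char: '$')
  sorted[4] = g$disapzigza  (last char: 'a')
  sorted[5] = gzag$disapzi  (last char: 'i')
  sorted[6] = igzag$disapz  (last char: 'z')
  sorted[7] = isapzigzag$d  (last char: 'd')
  sorted[8] = pzigzag$disa  (last char: 'a')
  sorted[9] = sapzigzag$di  (last char: 'i')
  sorted[10] = zag$disapzig  (last char: 'g')
  sorted[11] = zigzag$disap  (last char: 'p')
Last column: gzs$aizdaigp
Original string S is at sorted index 3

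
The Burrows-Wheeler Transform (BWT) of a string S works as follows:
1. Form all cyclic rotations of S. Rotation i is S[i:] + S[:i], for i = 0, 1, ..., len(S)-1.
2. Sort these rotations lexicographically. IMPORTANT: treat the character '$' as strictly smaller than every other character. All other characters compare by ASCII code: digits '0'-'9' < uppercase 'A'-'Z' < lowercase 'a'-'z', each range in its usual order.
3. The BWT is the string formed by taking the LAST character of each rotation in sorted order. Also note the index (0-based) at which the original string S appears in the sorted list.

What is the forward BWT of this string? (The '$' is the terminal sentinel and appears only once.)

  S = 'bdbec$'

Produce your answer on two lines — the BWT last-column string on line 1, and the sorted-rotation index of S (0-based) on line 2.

All 6 rotations (rotation i = S[i:]+S[:i]):
  rot[0] = bdbec$
  rot[1] = dbec$b
  rot[2] = bec$bd
  rot[3] = ec$bdb
  rot[4] = c$bdbe
  rot[5] = $bdbec
Sorted (with $ < everything):
  sorted[0] = $bdbec  (last char: 'c')
  sorted[1] = bdbec$  (last char: '$')
  sorted[2] = bec$bd  (last char: 'd')
  sorted[3] = c$bdbe  (last char: 'e')
  sorted[4] = dbec$b  (last char: 'b')
  sorted[5] = ec$bdb  (last char: 'b')
Last column: c$debb
Original string S is at sorted index 1

Answer: c$debb
1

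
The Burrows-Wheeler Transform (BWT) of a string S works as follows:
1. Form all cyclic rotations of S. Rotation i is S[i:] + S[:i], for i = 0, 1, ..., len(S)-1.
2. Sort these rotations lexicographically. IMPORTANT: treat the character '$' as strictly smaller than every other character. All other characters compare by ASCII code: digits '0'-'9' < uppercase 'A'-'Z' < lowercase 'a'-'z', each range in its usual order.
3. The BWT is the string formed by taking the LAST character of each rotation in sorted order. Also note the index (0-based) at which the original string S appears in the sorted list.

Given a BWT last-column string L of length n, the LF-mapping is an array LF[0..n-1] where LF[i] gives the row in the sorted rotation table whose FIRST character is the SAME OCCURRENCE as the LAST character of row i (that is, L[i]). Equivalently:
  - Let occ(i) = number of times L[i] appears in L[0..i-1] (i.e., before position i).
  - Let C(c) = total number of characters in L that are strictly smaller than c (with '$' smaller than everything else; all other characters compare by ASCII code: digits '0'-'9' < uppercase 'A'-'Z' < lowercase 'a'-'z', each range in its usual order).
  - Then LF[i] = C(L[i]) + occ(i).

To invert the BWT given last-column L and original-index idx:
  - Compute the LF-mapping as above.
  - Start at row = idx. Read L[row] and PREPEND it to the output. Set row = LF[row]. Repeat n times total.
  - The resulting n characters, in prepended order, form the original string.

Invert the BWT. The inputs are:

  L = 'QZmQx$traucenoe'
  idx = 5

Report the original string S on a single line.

LF mapping: 1 3 8 2 14 0 12 11 4 13 5 6 9 10 7
Walk LF starting at row 5, prepending L[row]:
  step 1: row=5, L[5]='$', prepend. Next row=LF[5]=0
  step 2: row=0, L[0]='Q', prepend. Next row=LF[0]=1
  step 3: row=1, L[1]='Z', prepend. Next row=LF[1]=3
  step 4: row=3, L[3]='Q', prepend. Next row=LF[3]=2
  step 5: row=2, L[2]='m', prepend. Next row=LF[2]=8
  step 6: row=8, L[8]='a', prepend. Next row=LF[8]=4
  step 7: row=4, L[4]='x', prepend. Next row=LF[4]=14
  step 8: row=14, L[14]='e', prepend. Next row=LF[14]=7
  step 9: row=7, L[7]='r', prepend. Next row=LF[7]=11
  step 10: row=11, L[11]='e', prepend. Next row=LF[11]=6
  step 11: row=6, L[6]='t', prepend. Next row=LF[6]=12
  step 12: row=12, L[12]='n', prepend. Next row=LF[12]=9
  step 13: row=9, L[9]='u', prepend. Next row=LF[9]=13
  step 14: row=13, L[13]='o', prepend. Next row=LF[13]=10
  step 15: row=10, L[10]='c', prepend. Next row=LF[10]=5
Reversed output: counterexamQZQ$

Answer: counterexamQZQ$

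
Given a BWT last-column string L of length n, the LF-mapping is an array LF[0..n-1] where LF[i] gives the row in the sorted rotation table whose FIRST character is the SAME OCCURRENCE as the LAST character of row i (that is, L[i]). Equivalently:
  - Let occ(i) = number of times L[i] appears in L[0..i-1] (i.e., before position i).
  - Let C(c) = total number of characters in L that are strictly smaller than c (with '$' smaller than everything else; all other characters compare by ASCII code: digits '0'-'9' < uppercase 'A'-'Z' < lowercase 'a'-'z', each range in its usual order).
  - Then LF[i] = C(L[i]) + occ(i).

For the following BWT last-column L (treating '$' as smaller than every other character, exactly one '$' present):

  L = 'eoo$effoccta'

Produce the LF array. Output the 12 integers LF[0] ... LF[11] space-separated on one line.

Char counts: '$':1, 'a':1, 'c':2, 'e':2, 'f':2, 'o':3, 't':1
C (first-col start): C('$')=0, C('a')=1, C('c')=2, C('e')=4, C('f')=6, C('o')=8, C('t')=11
L[0]='e': occ=0, LF[0]=C('e')+0=4+0=4
L[1]='o': occ=0, LF[1]=C('o')+0=8+0=8
L[2]='o': occ=1, LF[2]=C('o')+1=8+1=9
L[3]='$': occ=0, LF[3]=C('$')+0=0+0=0
L[4]='e': occ=1, LF[4]=C('e')+1=4+1=5
L[5]='f': occ=0, LF[5]=C('f')+0=6+0=6
L[6]='f': occ=1, LF[6]=C('f')+1=6+1=7
L[7]='o': occ=2, LF[7]=C('o')+2=8+2=10
L[8]='c': occ=0, LF[8]=C('c')+0=2+0=2
L[9]='c': occ=1, LF[9]=C('c')+1=2+1=3
L[10]='t': occ=0, LF[10]=C('t')+0=11+0=11
L[11]='a': occ=0, LF[11]=C('a')+0=1+0=1

Answer: 4 8 9 0 5 6 7 10 2 3 11 1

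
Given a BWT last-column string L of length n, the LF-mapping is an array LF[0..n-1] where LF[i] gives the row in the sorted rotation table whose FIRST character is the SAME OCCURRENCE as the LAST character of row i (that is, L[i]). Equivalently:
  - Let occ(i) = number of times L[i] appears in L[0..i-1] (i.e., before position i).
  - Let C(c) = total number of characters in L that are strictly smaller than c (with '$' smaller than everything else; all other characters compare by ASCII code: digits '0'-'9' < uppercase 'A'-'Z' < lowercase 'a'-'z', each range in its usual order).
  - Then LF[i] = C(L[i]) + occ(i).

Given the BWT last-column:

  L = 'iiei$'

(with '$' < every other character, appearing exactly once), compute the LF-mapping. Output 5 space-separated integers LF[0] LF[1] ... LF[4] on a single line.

Answer: 2 3 1 4 0

Derivation:
Char counts: '$':1, 'e':1, 'i':3
C (first-col start): C('$')=0, C('e')=1, C('i')=2
L[0]='i': occ=0, LF[0]=C('i')+0=2+0=2
L[1]='i': occ=1, LF[1]=C('i')+1=2+1=3
L[2]='e': occ=0, LF[2]=C('e')+0=1+0=1
L[3]='i': occ=2, LF[3]=C('i')+2=2+2=4
L[4]='$': occ=0, LF[4]=C('$')+0=0+0=0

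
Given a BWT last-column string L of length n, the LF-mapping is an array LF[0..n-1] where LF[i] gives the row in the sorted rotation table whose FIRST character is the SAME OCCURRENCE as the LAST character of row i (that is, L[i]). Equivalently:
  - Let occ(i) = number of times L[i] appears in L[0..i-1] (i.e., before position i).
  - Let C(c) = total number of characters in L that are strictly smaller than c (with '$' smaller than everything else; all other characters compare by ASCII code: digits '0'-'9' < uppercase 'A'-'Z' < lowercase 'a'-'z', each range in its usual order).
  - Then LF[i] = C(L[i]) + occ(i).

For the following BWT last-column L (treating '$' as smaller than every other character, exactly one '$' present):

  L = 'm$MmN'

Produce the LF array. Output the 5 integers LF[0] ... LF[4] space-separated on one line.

Answer: 3 0 1 4 2

Derivation:
Char counts: '$':1, 'M':1, 'N':1, 'm':2
C (first-col start): C('$')=0, C('M')=1, C('N')=2, C('m')=3
L[0]='m': occ=0, LF[0]=C('m')+0=3+0=3
L[1]='$': occ=0, LF[1]=C('$')+0=0+0=0
L[2]='M': occ=0, LF[2]=C('M')+0=1+0=1
L[3]='m': occ=1, LF[3]=C('m')+1=3+1=4
L[4]='N': occ=0, LF[4]=C('N')+0=2+0=2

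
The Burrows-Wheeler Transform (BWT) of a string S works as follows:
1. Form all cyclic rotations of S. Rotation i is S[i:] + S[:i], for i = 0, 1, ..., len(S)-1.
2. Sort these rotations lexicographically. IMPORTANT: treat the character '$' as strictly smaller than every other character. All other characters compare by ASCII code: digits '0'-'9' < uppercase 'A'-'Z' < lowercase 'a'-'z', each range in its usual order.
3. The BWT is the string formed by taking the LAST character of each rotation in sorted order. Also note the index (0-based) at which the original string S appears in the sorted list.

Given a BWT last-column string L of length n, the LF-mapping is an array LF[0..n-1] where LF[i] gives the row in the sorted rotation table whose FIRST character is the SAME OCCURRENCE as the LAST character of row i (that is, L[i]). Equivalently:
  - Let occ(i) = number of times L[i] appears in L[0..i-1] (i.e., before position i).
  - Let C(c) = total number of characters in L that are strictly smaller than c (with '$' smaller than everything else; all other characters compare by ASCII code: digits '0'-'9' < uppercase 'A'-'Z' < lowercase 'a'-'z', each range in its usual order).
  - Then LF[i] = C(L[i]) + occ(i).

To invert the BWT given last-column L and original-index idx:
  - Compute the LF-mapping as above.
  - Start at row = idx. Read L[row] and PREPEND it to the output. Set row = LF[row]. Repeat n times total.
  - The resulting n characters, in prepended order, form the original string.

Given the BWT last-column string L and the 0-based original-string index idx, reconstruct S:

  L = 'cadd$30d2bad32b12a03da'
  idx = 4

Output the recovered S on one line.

LF mapping: 16 10 17 18 0 7 1 19 4 14 11 20 8 5 15 3 6 12 2 9 21 13
Walk LF starting at row 4, prepending L[row]:
  step 1: row=4, L[4]='$', prepend. Next row=LF[4]=0
  step 2: row=0, L[0]='c', prepend. Next row=LF[0]=16
  step 3: row=16, L[16]='2', prepend. Next row=LF[16]=6
  step 4: row=6, L[6]='0', prepend. Next row=LF[6]=1
  step 5: row=1, L[1]='a', prepend. Next row=LF[1]=10
  step 6: row=10, L[10]='a', prepend. Next row=LF[10]=11
  step 7: row=11, L[11]='d', prepend. Next row=LF[11]=20
  step 8: row=20, L[20]='d', prepend. Next row=LF[20]=21
  step 9: row=21, L[21]='a', prepend. Next row=LF[21]=13
  step 10: row=13, L[13]='2', prepend. Next row=LF[13]=5
  step 11: row=5, L[5]='3', prepend. Next row=LF[5]=7
  step 12: row=7, L[7]='d', prepend. Next row=LF[7]=19
  step 13: row=19, L[19]='3', prepend. Next row=LF[19]=9
  step 14: row=9, L[9]='b', prepend. Next row=LF[9]=14
  step 15: row=14, L[14]='b', prepend. Next row=LF[14]=15
  step 16: row=15, L[15]='1', prepend. Next row=LF[15]=3
  step 17: row=3, L[3]='d', prepend. Next row=LF[3]=18
  step 18: row=18, L[18]='0', prepend. Next row=LF[18]=2
  step 19: row=2, L[2]='d', prepend. Next row=LF[2]=17
  step 20: row=17, L[17]='a', prepend. Next row=LF[17]=12
  step 21: row=12, L[12]='3', prepend. Next row=LF[12]=8
  step 22: row=8, L[8]='2', prepend. Next row=LF[8]=4
Reversed output: 23ad0d1bb3d32addaa02c$

Answer: 23ad0d1bb3d32addaa02c$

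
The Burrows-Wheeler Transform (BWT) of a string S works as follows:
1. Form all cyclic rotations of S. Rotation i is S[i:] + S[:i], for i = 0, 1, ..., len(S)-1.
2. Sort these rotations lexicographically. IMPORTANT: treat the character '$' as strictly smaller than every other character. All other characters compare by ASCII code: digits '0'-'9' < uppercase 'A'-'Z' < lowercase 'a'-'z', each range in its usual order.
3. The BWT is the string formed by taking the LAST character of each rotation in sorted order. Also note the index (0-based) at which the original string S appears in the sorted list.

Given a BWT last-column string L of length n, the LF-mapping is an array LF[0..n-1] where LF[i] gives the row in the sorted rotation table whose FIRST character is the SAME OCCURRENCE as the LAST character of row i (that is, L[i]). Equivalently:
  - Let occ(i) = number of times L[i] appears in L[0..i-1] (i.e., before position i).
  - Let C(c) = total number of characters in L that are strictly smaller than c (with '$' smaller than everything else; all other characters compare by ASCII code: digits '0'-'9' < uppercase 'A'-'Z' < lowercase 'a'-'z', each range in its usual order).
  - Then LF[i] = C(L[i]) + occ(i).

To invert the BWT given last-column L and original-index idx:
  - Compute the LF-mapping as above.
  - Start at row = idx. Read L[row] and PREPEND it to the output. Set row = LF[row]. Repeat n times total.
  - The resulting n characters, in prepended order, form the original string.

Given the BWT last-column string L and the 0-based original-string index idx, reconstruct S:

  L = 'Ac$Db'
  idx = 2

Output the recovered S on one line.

LF mapping: 1 4 0 2 3
Walk LF starting at row 2, prepending L[row]:
  step 1: row=2, L[2]='$', prepend. Next row=LF[2]=0
  step 2: row=0, L[0]='A', prepend. Next row=LF[0]=1
  step 3: row=1, L[1]='c', prepend. Next row=LF[1]=4
  step 4: row=4, L[4]='b', prepend. Next row=LF[4]=3
  step 5: row=3, L[3]='D', prepend. Next row=LF[3]=2
Reversed output: DbcA$

Answer: DbcA$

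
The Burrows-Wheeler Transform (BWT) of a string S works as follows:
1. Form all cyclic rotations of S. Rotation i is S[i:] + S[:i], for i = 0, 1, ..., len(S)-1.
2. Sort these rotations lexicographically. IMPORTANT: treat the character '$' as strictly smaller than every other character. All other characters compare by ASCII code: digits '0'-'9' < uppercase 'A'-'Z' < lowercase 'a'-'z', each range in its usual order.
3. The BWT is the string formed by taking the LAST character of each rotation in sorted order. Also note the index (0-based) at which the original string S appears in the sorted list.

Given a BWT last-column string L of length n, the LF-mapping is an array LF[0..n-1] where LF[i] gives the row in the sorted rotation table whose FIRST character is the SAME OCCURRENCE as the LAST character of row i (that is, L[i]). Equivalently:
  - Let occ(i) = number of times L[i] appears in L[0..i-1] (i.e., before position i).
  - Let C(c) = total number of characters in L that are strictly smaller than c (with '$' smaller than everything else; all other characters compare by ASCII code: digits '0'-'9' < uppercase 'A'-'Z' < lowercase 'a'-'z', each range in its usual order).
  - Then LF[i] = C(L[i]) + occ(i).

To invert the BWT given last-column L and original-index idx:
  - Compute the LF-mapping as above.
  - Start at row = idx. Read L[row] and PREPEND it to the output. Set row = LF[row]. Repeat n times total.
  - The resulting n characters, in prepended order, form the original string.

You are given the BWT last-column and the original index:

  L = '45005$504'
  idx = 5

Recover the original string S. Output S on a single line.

Answer: 45500054$

Derivation:
LF mapping: 4 6 1 2 7 0 8 3 5
Walk LF starting at row 5, prepending L[row]:
  step 1: row=5, L[5]='$', prepend. Next row=LF[5]=0
  step 2: row=0, L[0]='4', prepend. Next row=LF[0]=4
  step 3: row=4, L[4]='5', prepend. Next row=LF[4]=7
  step 4: row=7, L[7]='0', prepend. Next row=LF[7]=3
  step 5: row=3, L[3]='0', prepend. Next row=LF[3]=2
  step 6: row=2, L[2]='0', prepend. Next row=LF[2]=1
  step 7: row=1, L[1]='5', prepend. Next row=LF[1]=6
  step 8: row=6, L[6]='5', prepend. Next row=LF[6]=8
  step 9: row=8, L[8]='4', prepend. Next row=LF[8]=5
Reversed output: 45500054$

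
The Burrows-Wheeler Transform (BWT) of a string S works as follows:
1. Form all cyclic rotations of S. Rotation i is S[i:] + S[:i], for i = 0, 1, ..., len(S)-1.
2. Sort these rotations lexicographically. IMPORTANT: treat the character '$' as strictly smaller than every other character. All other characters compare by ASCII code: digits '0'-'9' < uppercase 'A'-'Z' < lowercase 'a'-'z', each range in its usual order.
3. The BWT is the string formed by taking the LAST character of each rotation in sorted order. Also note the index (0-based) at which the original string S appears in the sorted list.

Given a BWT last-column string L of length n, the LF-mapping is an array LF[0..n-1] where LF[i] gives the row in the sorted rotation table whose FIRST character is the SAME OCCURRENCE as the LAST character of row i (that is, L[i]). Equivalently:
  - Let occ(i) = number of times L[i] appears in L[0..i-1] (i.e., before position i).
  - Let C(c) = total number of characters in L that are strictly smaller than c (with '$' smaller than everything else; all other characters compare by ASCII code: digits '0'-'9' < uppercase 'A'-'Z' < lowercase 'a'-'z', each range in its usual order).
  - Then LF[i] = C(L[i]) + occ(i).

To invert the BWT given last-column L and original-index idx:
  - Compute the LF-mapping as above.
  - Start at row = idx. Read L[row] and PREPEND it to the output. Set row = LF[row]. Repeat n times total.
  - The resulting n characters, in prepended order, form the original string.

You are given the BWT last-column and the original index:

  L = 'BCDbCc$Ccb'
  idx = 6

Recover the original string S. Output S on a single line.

Answer: bCCbccDCB$

Derivation:
LF mapping: 1 2 5 6 3 8 0 4 9 7
Walk LF starting at row 6, prepending L[row]:
  step 1: row=6, L[6]='$', prepend. Next row=LF[6]=0
  step 2: row=0, L[0]='B', prepend. Next row=LF[0]=1
  step 3: row=1, L[1]='C', prepend. Next row=LF[1]=2
  step 4: row=2, L[2]='D', prepend. Next row=LF[2]=5
  step 5: row=5, L[5]='c', prepend. Next row=LF[5]=8
  step 6: row=8, L[8]='c', prepend. Next row=LF[8]=9
  step 7: row=9, L[9]='b', prepend. Next row=LF[9]=7
  step 8: row=7, L[7]='C', prepend. Next row=LF[7]=4
  step 9: row=4, L[4]='C', prepend. Next row=LF[4]=3
  step 10: row=3, L[3]='b', prepend. Next row=LF[3]=6
Reversed output: bCCbccDCB$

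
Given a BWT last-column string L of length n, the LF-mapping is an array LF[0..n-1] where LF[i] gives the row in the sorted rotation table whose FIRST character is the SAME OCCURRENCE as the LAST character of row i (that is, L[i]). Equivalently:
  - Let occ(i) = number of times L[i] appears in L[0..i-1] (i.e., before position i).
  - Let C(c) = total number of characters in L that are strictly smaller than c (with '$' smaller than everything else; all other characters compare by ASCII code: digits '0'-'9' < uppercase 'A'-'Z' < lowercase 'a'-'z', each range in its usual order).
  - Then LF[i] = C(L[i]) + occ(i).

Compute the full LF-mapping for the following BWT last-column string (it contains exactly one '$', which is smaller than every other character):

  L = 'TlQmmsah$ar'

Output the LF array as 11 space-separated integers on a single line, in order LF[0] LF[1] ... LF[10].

Char counts: '$':1, 'Q':1, 'T':1, 'a':2, 'h':1, 'l':1, 'm':2, 'r':1, 's':1
C (first-col start): C('$')=0, C('Q')=1, C('T')=2, C('a')=3, C('h')=5, C('l')=6, C('m')=7, C('r')=9, C('s')=10
L[0]='T': occ=0, LF[0]=C('T')+0=2+0=2
L[1]='l': occ=0, LF[1]=C('l')+0=6+0=6
L[2]='Q': occ=0, LF[2]=C('Q')+0=1+0=1
L[3]='m': occ=0, LF[3]=C('m')+0=7+0=7
L[4]='m': occ=1, LF[4]=C('m')+1=7+1=8
L[5]='s': occ=0, LF[5]=C('s')+0=10+0=10
L[6]='a': occ=0, LF[6]=C('a')+0=3+0=3
L[7]='h': occ=0, LF[7]=C('h')+0=5+0=5
L[8]='$': occ=0, LF[8]=C('$')+0=0+0=0
L[9]='a': occ=1, LF[9]=C('a')+1=3+1=4
L[10]='r': occ=0, LF[10]=C('r')+0=9+0=9

Answer: 2 6 1 7 8 10 3 5 0 4 9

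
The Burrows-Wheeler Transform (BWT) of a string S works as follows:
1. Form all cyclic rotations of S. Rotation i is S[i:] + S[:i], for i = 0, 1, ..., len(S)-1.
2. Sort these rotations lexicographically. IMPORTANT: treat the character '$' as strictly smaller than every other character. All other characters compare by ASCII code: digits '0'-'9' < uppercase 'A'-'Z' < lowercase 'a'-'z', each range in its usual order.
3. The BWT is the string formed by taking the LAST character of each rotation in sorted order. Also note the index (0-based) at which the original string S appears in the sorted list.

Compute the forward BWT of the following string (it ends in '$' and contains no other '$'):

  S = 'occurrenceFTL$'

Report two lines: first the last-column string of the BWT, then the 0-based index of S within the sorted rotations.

All 14 rotations (rotation i = S[i:]+S[:i]):
  rot[0] = occurrenceFTL$
  rot[1] = ccurrenceFTL$o
  rot[2] = currenceFTL$oc
  rot[3] = urrenceFTL$occ
  rot[4] = rrenceFTL$occu
  rot[5] = renceFTL$occur
  rot[6] = enceFTL$occurr
  rot[7] = nceFTL$occurre
  rot[8] = ceFTL$occurren
  rot[9] = eFTL$occurrenc
  rot[10] = FTL$occurrence
  rot[11] = TL$occurrenceF
  rot[12] = L$occurrenceFT
  rot[13] = $occurrenceFTL
Sorted (with $ < everything):
  sorted[0] = $occurrenceFTL  (last char: 'L')
  sorted[1] = FTL$occurrence  (last char: 'e')
  sorted[2] = L$occurrenceFT  (last char: 'T')
  sorted[3] = TL$occurrenceF  (last char: 'F')
  sorted[4] = ccurrenceFTL$o  (last char: 'o')
  sorted[5] = ceFTL$occurren  (last char: 'n')
  sorted[6] = currenceFTL$oc  (last char: 'c')
  sorted[7] = eFTL$occurrenc  (last char: 'c')
  sorted[8] = enceFTL$occurr  (last char: 'r')
  sorted[9] = nceFTL$occurre  (last char: 'e')
  sorted[10] = occurrenceFTL$  (last char: '$')
  sorted[11] = renceFTL$occur  (last char: 'r')
  sorted[12] = rrenceFTL$occu  (last char: 'u')
  sorted[13] = urrenceFTL$occ  (last char: 'c')
Last column: LeTFonccre$ruc
Original string S is at sorted index 10

Answer: LeTFonccre$ruc
10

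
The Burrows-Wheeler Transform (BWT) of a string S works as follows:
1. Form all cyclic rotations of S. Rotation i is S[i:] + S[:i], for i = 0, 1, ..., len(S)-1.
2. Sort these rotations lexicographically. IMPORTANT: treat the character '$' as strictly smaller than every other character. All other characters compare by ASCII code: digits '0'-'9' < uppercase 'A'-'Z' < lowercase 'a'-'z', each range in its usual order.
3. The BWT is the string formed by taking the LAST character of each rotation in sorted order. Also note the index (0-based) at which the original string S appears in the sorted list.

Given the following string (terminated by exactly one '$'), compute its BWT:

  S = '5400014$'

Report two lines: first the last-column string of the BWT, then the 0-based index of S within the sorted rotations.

All 8 rotations (rotation i = S[i:]+S[:i]):
  rot[0] = 5400014$
  rot[1] = 400014$5
  rot[2] = 00014$54
  rot[3] = 0014$540
  rot[4] = 014$5400
  rot[5] = 14$54000
  rot[6] = 4$540001
  rot[7] = $5400014
Sorted (with $ < everything):
  sorted[0] = $5400014  (last char: '4')
  sorted[1] = 00014$54  (last char: '4')
  sorted[2] = 0014$540  (last char: '0')
  sorted[3] = 014$5400  (last char: '0')
  sorted[4] = 14$54000  (last char: '0')
  sorted[5] = 4$540001  (last char: '1')
  sorted[6] = 400014$5  (last char: '5')
  sorted[7] = 5400014$  (last char: '$')
Last column: 4400015$
Original string S is at sorted index 7

Answer: 4400015$
7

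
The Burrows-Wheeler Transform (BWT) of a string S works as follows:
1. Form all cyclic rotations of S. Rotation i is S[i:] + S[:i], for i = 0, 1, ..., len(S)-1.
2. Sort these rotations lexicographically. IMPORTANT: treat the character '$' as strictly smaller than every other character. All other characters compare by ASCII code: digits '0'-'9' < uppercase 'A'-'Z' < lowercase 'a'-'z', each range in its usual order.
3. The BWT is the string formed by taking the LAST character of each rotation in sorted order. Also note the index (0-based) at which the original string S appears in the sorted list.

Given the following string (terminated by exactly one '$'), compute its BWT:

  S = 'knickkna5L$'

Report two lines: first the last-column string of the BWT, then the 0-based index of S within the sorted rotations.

Answer: La5ninck$kk
8

Derivation:
All 11 rotations (rotation i = S[i:]+S[:i]):
  rot[0] = knickkna5L$
  rot[1] = nickkna5L$k
  rot[2] = ickkna5L$kn
  rot[3] = ckkna5L$kni
  rot[4] = kkna5L$knic
  rot[5] = kna5L$knick
  rot[6] = na5L$knickk
  rot[7] = a5L$knickkn
  rot[8] = 5L$knickkna
  rot[9] = L$knickkna5
  rot[10] = $knickkna5L
Sorted (with $ < everything):
  sorted[0] = $knickkna5L  (last char: 'L')
  sorted[1] = 5L$knickkna  (last char: 'a')
  sorted[2] = L$knickkna5  (last char: '5')
  sorted[3] = a5L$knickkn  (last char: 'n')
  sorted[4] = ckkna5L$kni  (last char: 'i')
  sorted[5] = ickkna5L$kn  (last char: 'n')
  sorted[6] = kkna5L$knic  (last char: 'c')
  sorted[7] = kna5L$knick  (last char: 'k')
  sorted[8] = knickkna5L$  (last char: '$')
  sorted[9] = na5L$knickk  (last char: 'k')
  sorted[10] = nickkna5L$k  (last char: 'k')
Last column: La5ninck$kk
Original string S is at sorted index 8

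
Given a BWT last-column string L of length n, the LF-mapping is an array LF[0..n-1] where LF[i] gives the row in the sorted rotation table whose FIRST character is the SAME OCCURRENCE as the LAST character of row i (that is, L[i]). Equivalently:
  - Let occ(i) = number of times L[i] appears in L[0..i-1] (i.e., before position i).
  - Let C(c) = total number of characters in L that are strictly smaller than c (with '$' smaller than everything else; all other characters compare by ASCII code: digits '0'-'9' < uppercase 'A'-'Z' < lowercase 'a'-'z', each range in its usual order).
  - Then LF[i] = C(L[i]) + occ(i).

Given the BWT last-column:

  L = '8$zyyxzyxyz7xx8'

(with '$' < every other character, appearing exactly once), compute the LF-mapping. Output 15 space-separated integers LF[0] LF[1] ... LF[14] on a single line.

Char counts: '$':1, '7':1, '8':2, 'x':4, 'y':4, 'z':3
C (first-col start): C('$')=0, C('7')=1, C('8')=2, C('x')=4, C('y')=8, C('z')=12
L[0]='8': occ=0, LF[0]=C('8')+0=2+0=2
L[1]='$': occ=0, LF[1]=C('$')+0=0+0=0
L[2]='z': occ=0, LF[2]=C('z')+0=12+0=12
L[3]='y': occ=0, LF[3]=C('y')+0=8+0=8
L[4]='y': occ=1, LF[4]=C('y')+1=8+1=9
L[5]='x': occ=0, LF[5]=C('x')+0=4+0=4
L[6]='z': occ=1, LF[6]=C('z')+1=12+1=13
L[7]='y': occ=2, LF[7]=C('y')+2=8+2=10
L[8]='x': occ=1, LF[8]=C('x')+1=4+1=5
L[9]='y': occ=3, LF[9]=C('y')+3=8+3=11
L[10]='z': occ=2, LF[10]=C('z')+2=12+2=14
L[11]='7': occ=0, LF[11]=C('7')+0=1+0=1
L[12]='x': occ=2, LF[12]=C('x')+2=4+2=6
L[13]='x': occ=3, LF[13]=C('x')+3=4+3=7
L[14]='8': occ=1, LF[14]=C('8')+1=2+1=3

Answer: 2 0 12 8 9 4 13 10 5 11 14 1 6 7 3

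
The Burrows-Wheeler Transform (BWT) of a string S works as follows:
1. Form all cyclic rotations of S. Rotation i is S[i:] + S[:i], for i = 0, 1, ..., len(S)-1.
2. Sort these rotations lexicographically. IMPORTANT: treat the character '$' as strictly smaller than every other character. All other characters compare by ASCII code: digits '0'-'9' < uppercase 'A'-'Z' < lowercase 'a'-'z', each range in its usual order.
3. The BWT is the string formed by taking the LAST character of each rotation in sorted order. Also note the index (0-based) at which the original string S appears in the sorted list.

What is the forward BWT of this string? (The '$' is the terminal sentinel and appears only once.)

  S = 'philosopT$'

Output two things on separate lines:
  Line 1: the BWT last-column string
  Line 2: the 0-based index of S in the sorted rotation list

Answer: Tpphislo$o
8

Derivation:
All 10 rotations (rotation i = S[i:]+S[:i]):
  rot[0] = philosopT$
  rot[1] = hilosopT$p
  rot[2] = ilosopT$ph
  rot[3] = losopT$phi
  rot[4] = osopT$phil
  rot[5] = sopT$philo
  rot[6] = opT$philos
  rot[7] = pT$philoso
  rot[8] = T$philosop
  rot[9] = $philosopT
Sorted (with $ < everything):
  sorted[0] = $philosopT  (last char: 'T')
  sorted[1] = T$philosop  (last char: 'p')
  sorted[2] = hilosopT$p  (last char: 'p')
  sorted[3] = ilosopT$ph  (last char: 'h')
  sorted[4] = losopT$phi  (last char: 'i')
  sorted[5] = opT$philos  (last char: 's')
  sorted[6] = osopT$phil  (last char: 'l')
  sorted[7] = pT$philoso  (last char: 'o')
  sorted[8] = philosopT$  (last char: '$')
  sorted[9] = sopT$philo  (last char: 'o')
Last column: Tpphislo$o
Original string S is at sorted index 8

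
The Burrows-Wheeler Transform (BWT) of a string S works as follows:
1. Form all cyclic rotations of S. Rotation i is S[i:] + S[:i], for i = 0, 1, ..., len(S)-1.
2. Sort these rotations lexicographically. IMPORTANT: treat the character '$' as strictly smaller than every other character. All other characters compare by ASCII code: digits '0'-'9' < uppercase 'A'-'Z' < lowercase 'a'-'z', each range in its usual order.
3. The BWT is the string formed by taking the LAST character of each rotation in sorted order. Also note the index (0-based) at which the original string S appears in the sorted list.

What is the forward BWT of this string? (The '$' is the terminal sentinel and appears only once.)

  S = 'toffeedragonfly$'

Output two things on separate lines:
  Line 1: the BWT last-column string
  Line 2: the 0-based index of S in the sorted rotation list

All 16 rotations (rotation i = S[i:]+S[:i]):
  rot[0] = toffeedragonfly$
  rot[1] = offeedragonfly$t
  rot[2] = ffeedragonfly$to
  rot[3] = feedragonfly$tof
  rot[4] = eedragonfly$toff
  rot[5] = edragonfly$toffe
  rot[6] = dragonfly$toffee
  rot[7] = ragonfly$toffeed
  rot[8] = agonfly$toffeedr
  rot[9] = gonfly$toffeedra
  rot[10] = onfly$toffeedrag
  rot[11] = nfly$toffeedrago
  rot[12] = fly$toffeedragon
  rot[13] = ly$toffeedragonf
  rot[14] = y$toffeedragonfl
  rot[15] = $toffeedragonfly
Sorted (with $ < everything):
  sorted[0] = $toffeedragonfly  (last char: 'y')
  sorted[1] = agonfly$toffeedr  (last char: 'r')
  sorted[2] = dragonfly$toffee  (last char: 'e')
  sorted[3] = edragonfly$toffe  (last char: 'e')
  sorted[4] = eedragonfly$toff  (last char: 'f')
  sorted[5] = feedragonfly$tof  (last char: 'f')
  sorted[6] = ffeedragonfly$to  (last char: 'o')
  sorted[7] = fly$toffeedragon  (last char: 'n')
  sorted[8] = gonfly$toffeedra  (last char: 'a')
  sorted[9] = ly$toffeedragonf  (last char: 'f')
  sorted[10] = nfly$toffeedrago  (last char: 'o')
  sorted[11] = offeedragonfly$t  (last char: 't')
  sorted[12] = onfly$toffeedrag  (last char: 'g')
  sorted[13] = ragonfly$toffeed  (last char: 'd')
  sorted[14] = toffeedragonfly$  (last char: '$')
  sorted[15] = y$toffeedragonfl  (last char: 'l')
Last column: yreeffonafotgd$l
Original string S is at sorted index 14

Answer: yreeffonafotgd$l
14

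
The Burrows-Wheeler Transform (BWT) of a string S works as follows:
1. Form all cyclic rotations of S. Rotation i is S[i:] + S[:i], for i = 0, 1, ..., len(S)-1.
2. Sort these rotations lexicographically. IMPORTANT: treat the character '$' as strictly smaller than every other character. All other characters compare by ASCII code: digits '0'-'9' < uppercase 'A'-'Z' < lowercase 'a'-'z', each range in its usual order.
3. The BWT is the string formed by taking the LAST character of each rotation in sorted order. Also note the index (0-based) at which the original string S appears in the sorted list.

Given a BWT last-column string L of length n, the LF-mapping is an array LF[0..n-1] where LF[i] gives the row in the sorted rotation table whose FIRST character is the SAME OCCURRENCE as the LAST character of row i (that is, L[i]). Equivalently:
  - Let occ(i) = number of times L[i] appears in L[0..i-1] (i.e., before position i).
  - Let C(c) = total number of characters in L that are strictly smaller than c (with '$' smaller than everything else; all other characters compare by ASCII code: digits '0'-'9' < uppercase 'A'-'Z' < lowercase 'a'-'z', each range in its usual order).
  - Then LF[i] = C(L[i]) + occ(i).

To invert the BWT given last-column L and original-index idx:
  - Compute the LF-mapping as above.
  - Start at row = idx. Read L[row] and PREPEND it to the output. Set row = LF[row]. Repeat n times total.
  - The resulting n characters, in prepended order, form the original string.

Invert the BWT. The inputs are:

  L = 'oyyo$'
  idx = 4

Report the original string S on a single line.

Answer: yoyo$

Derivation:
LF mapping: 1 3 4 2 0
Walk LF starting at row 4, prepending L[row]:
  step 1: row=4, L[4]='$', prepend. Next row=LF[4]=0
  step 2: row=0, L[0]='o', prepend. Next row=LF[0]=1
  step 3: row=1, L[1]='y', prepend. Next row=LF[1]=3
  step 4: row=3, L[3]='o', prepend. Next row=LF[3]=2
  step 5: row=2, L[2]='y', prepend. Next row=LF[2]=4
Reversed output: yoyo$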